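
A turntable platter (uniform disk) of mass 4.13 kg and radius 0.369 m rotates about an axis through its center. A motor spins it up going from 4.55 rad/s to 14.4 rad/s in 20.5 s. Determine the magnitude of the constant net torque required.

τ ≈ 0.135 N·m

I = ½MR² = (1/2)(4.13)(0.369)² = 0.2812 kg·m².
α = Δω/Δt = (14.4 − 4.55)/20.5 = 0.4805 rad/s².
τ = Iα = (0.2812)(0.4805) = 0.1351 N·m.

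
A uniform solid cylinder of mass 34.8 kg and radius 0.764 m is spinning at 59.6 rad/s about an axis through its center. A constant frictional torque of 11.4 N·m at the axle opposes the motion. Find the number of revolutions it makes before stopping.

I = ½MR² = (1/2)(34.8)(0.764)² = 10.16 kg·m².
The net torque has magnitude 11.4 N·m, opposing ω.
|α| = τ/I = 11.40/10.16 = 1.122 rad/s² (deceleration).
ω² = ω₀² − 2|α|θ with ω = 0 ⇒ θ = ω₀²/(2|α|) = 1582 rad = 251.8 rev.

≈ 252 revolutions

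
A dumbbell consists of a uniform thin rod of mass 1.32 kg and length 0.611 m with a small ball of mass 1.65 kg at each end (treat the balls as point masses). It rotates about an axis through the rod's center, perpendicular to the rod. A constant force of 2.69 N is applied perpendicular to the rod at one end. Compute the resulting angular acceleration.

I_rod = (1/12)ML² = (1/12)(1.32)(0.611)² = 0.04107 kg·m².
I_balls = 2·m·(L/2)² = 2(1.65)(0.3055)² = 0.3080 kg·m².
Total I = 0.3491 kg·m².
τ = F·(L/2) = (2.69)(0.305) = 0.8218 N·m.
α = τ/I = 0.8218/0.3491 = 2.354 rad/s².

α ≈ 2.35 rad/s²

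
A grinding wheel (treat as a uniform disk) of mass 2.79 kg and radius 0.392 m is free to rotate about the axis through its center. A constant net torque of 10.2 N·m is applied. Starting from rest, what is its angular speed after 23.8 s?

ω ≈ 1130 rad/s

I = ½MR² = (1/2)(2.79)(0.392)² = 0.2144 kg·m².
α = τ/I = 10.2/0.2144 = 47.58 rad/s².
ω = ω₀ + αt = 0 + (47.58)(23.8) = 1132 rad/s.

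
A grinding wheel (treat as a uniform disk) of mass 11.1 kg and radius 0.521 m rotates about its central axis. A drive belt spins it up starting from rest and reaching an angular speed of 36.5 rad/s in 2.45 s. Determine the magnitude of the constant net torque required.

τ ≈ 22.4 N·m

I = ½MR² = (1/2)(11.1)(0.521)² = 1.506 kg·m².
α = Δω/Δt = (36.5 − 0)/2.45 = 14.90 rad/s².
τ = Iα = (1.506)(14.90) = 22.44 N·m.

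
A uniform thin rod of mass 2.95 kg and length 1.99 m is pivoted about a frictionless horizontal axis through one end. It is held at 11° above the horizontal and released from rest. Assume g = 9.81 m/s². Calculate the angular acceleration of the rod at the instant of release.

About the pivot, I = (1/3)ML² = (1/3)(2.95)(1.99)² = 3.894 kg·m².
The weight acts at the center, a distance L/2 = 0.9950 m from the pivot; τ = Mg(L/2) cos 11° = 28.27 N·m.
α = τ/I = 28.27/3.894 = 7.259 rad/s².
(Equivalently α = (3g/(2L)) cos 11° = 7.259 rad/s².)

α ≈ 7.26 rad/s²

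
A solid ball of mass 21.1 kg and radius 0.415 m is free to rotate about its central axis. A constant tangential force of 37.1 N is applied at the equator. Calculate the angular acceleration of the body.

I = (2/5)MR² = (2/5)(21.1)(0.415)² = 1.454 kg·m².
τ = F R = (37.1)(0.415) = 15.40 N·m.
Newton's second law for rotation, τ = Iα, gives α = τ/I = 15.40/1.454 = 10.59 rad/s².

α ≈ 10.6 rad/s²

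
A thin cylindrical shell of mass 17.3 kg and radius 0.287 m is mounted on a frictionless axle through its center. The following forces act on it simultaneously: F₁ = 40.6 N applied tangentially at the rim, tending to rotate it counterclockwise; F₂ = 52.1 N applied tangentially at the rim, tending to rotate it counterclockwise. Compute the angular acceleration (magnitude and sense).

I = MR² = (17.3)(0.287)² = 1.425 kg·m².
Taking counterclockwise as positive: τ₁ = +(40.6)(0.287) = +11.65 N·m; τ₂ = +(52.1)(0.287) = +14.95 N·m.
Net torque τ = 26.60 N·m.
α = τ/I = 26.60/1.425 = 18.67 rad/s².

α ≈ 18.7 rad/s², counterclockwise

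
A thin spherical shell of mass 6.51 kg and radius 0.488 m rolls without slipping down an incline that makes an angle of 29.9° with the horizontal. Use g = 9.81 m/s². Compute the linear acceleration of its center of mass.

a ≈ 2.93 m/s²

Translation along the incline: Mg sinθ − f = Ma.
Rotation about the center: fR = Iα with I = (2/3)MR². No-slip gives a = αR, so f = (I/R²)a = (2/3)M a.
Substituting: Mg sinθ = (1 + 0.6667)Ma, so a = g sinθ/(1 + 0.6667) = (9.81) sin 29.9° / 1.667 = 2.934 m/s².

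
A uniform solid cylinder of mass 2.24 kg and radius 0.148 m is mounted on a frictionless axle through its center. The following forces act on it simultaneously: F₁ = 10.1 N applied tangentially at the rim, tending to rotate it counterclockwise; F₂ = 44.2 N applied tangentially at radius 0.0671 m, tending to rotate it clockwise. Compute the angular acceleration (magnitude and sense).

α ≈ 60.0 rad/s², clockwise

I = ½MR² = (1/2)(2.24)(0.148)² = 0.02453 kg·m².
Taking counterclockwise as positive: τ₁ = +(10.1)(0.148) = +1.495 N·m; τ₂ = −(44.2)(0.0671) = −2.966 N·m.
Net torque τ = -1.471 N·m.
α = τ/I = -1.471/0.02453 = -59.96 rad/s².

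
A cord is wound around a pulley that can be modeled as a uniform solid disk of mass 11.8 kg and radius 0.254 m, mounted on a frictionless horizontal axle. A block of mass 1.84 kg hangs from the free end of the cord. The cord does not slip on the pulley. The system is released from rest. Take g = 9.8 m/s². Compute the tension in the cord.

T ≈ 13.7 N

I = ½MR² = (1/2)(11.8)(0.254)² = 0.3806 kg·m².
Block: mg − T = ma. Pulley: TR = Iα. No-slip: a = αR, so T = (I/R²)a = 5.900·a.
Then mg = (m + 5.900)a, so a = (1.84)(9.8)/(1.84 + 5.900) = 2.330 m/s².
T = 5.900·a = 13.75 N.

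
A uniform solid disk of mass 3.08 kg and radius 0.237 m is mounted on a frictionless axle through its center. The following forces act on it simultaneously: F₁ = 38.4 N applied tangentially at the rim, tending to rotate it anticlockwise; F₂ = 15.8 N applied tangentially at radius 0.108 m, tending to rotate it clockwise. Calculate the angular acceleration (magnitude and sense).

α ≈ 85.5 rad/s², anticlockwise

I = ½MR² = (1/2)(3.08)(0.237)² = 0.08650 kg·m².
Taking anticlockwise as positive: τ₁ = +(38.4)(0.237) = +9.101 N·m; τ₂ = −(15.8)(0.108) = −1.706 N·m.
Net torque τ = 7.394 N·m.
α = τ/I = 7.394/0.08650 = 85.48 rad/s².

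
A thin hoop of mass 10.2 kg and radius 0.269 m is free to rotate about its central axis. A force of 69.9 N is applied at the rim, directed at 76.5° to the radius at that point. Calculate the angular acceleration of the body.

I = MR² = (10.2)(0.269)² = 0.7381 kg·m².
Only the tangential component produces torque: τ = F R sinθ = (69.9)(0.269) sin 76.5° = 18.28 N·m.
From τ = Iα: α = 18.28/0.7381 = 24.77 rad/s².

α ≈ 24.8 rad/s²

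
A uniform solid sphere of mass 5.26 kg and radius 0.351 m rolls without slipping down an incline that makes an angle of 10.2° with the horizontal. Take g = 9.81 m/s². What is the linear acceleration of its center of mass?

Translation along the incline: Mg sinθ − f = Ma.
Rotation about the center: fR = Iα with I = (2/5)MR². No-slip gives a = αR, so f = (I/R²)a = (2/5)M a.
Substituting: Mg sinθ = (1 + 0.4000)Ma, so a = g sinθ/(1 + 0.4000) = (9.81) sin 10.2° / 1.400 = 1.241 m/s².

a ≈ 1.24 m/s²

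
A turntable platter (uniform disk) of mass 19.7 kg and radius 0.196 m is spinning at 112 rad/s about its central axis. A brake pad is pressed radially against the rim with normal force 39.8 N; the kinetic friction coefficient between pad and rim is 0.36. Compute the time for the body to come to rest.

t ≈ 15.1 s

I = ½MR² = (1/2)(19.7)(0.196)² = 0.3784 kg·m².
Friction force f = μN = (0.36)(39.8) = 14.33 N at the rim; torque magnitude τ = fR = 2.808 N·m, opposing ω.
|α| = τ/I = 2.808/0.3784 = 7.422 rad/s² (deceleration).
0 = ω₀ − |α|t ⇒ t = ω₀/|α| = 112/7.422 = 15.09 s.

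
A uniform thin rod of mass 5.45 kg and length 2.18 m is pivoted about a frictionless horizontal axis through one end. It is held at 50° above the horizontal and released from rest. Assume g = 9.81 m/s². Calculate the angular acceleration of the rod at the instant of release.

α ≈ 4.34 rad/s²

About the pivot, I = (1/3)ML² = (1/3)(5.45)(2.18)² = 8.634 kg·m².
The weight acts at the center, a distance L/2 = 1.090 m from the pivot; τ = Mg(L/2) cos 50° = 37.46 N·m.
α = τ/I = 37.46/8.634 = 4.339 rad/s².
(Equivalently α = (3g/(2L)) cos 50° = 4.339 rad/s².)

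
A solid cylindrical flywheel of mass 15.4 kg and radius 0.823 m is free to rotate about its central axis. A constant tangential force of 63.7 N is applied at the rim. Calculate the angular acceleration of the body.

I = ½MR² = (1/2)(15.4)(0.823)² = 5.215 kg·m².
τ = F R = (63.7)(0.823) = 52.43 N·m.
Newton's second law for rotation, τ = Iα, gives α = τ/I = 52.43/5.215 = 10.05 rad/s².

α ≈ 10.1 rad/s²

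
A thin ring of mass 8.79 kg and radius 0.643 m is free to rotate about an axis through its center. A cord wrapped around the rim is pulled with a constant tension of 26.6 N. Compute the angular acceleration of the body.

α ≈ 4.71 rad/s²

I = MR² = (8.79)(0.643)² = 3.634 kg·m².
τ = F R = (26.6)(0.643) = 17.10 N·m.
Newton's second law for rotation, τ = Iα, gives α = τ/I = 17.10/3.634 = 4.706 rad/s².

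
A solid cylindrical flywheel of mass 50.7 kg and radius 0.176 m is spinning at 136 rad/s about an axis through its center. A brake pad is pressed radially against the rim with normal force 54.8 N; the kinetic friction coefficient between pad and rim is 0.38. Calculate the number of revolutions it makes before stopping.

I = ½MR² = (1/2)(50.7)(0.176)² = 0.7852 kg·m².
Friction force f = μN = (0.38)(54.8) = 20.82 N at the rim; torque magnitude τ = fR = 3.665 N·m, opposing ω.
|α| = τ/I = 3.665/0.7852 = 4.667 rad/s² (deceleration).
ω² = ω₀² − 2|α|θ with ω = 0 ⇒ θ = ω₀²/(2|α|) = 1981 rad = 315.4 rev.

≈ 315 revolutions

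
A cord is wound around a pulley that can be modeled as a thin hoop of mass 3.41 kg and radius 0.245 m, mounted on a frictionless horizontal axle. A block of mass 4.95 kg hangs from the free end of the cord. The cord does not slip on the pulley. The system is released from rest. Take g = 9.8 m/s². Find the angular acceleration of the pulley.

α ≈ 23.7 rad/s²

I = MR² = (3.41)(0.245)² = 0.2047 kg·m².
Block: mg − T = ma. Pulley: TR = Iα. No-slip: a = αR, so T = (I/R²)a = 3.410·a.
Then mg = (m + 3.410)a, so a = (4.95)(9.8)/(4.95 + 3.410) = 5.803 m/s².
α = a/R = 5.803/0.245 = 23.68 rad/s².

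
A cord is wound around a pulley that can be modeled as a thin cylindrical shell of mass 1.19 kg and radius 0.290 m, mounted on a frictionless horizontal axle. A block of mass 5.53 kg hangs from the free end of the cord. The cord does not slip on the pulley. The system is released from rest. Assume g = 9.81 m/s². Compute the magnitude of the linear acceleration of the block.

I = MR² = (1.19)(0.290)² = 0.1001 kg·m².
Block: mg − T = ma. Pulley: TR = Iα. No-slip: a = αR, so T = (I/R²)a = 1.190·a.
Then mg = (m + 1.190)a, so a = (5.53)(9.81)/(5.53 + 1.190) = 8.073 m/s².

a ≈ 8.07 m/s²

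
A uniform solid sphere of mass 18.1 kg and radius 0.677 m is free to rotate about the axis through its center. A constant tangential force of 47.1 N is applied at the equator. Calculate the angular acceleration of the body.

α ≈ 9.61 rad/s²

I = (2/5)MR² = (2/5)(18.1)(0.677)² = 3.318 kg·m².
τ = F R = (47.1)(0.677) = 31.89 N·m.
Newton's second law for rotation, τ = Iα, gives α = τ/I = 31.89/3.318 = 9.609 rad/s².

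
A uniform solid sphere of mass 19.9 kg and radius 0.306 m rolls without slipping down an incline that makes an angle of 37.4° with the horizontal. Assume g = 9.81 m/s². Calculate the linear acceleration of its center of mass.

Translation along the incline: Mg sinθ − f = Ma.
Rotation about the center: fR = Iα with I = (2/5)MR². No-slip gives a = αR, so f = (I/R²)a = (2/5)M a.
Substituting: Mg sinθ = (1 + 0.4000)Ma, so a = g sinθ/(1 + 0.4000) = (9.81) sin 37.4° / 1.400 = 4.256 m/s².

a ≈ 4.26 m/s²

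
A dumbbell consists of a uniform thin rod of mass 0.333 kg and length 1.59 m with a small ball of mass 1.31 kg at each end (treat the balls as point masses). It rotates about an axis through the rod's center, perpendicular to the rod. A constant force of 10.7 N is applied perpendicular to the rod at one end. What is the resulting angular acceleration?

α ≈ 4.93 rad/s²

I_rod = (1/12)ML² = (1/12)(0.333)(1.59)² = 0.07015 kg·m².
I_balls = 2·m·(L/2)² = 2(1.31)(0.7950)² = 1.656 kg·m².
Total I = 1.726 kg·m².
τ = F·(L/2) = (10.7)(0.795) = 8.506 N·m.
α = τ/I = 8.506/1.726 = 4.928 rad/s².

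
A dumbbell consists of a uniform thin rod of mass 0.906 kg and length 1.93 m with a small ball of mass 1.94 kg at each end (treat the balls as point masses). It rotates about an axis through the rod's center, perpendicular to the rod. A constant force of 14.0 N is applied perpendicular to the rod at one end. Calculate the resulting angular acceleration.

α ≈ 3.47 rad/s²

I_rod = (1/12)ML² = (1/12)(0.906)(1.93)² = 0.2812 kg·m².
I_balls = 2·m·(L/2)² = 2(1.94)(0.9650)² = 3.613 kg·m².
Total I = 3.894 kg·m².
τ = F·(L/2) = (14.0)(0.965) = 13.51 N·m.
α = τ/I = 13.51/3.894 = 3.469 rad/s².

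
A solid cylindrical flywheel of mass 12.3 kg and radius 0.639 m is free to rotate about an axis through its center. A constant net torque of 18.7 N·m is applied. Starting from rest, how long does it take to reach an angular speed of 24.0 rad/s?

t ≈ 3.22 s

I = ½MR² = (1/2)(12.3)(0.639)² = 2.511 kg·m².
α = τ/I = 18.7/2.511 = 7.447 rad/s².
ω = αt ⇒ t = ω/α = 24.0/7.447 = 3.223 s.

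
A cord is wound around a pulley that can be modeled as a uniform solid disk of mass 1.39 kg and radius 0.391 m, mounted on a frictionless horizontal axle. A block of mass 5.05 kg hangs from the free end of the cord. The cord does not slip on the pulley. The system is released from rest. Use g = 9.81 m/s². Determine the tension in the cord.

T ≈ 5.99 N

I = ½MR² = (1/2)(1.39)(0.391)² = 0.1063 kg·m².
Block: mg − T = ma. Pulley: TR = Iα. No-slip: a = αR, so T = (I/R²)a = 0.6950·a.
Then mg = (m + 0.6950)a, so a = (5.05)(9.81)/(5.05 + 0.6950) = 8.623 m/s².
T = 0.6950·a = 5.993 N.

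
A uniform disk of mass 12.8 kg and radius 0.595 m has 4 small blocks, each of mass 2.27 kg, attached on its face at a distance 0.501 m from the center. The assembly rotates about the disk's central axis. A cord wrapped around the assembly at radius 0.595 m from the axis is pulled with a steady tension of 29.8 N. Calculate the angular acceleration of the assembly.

α ≈ 3.90 rad/s²

I_disk = ½MR² = ½(12.8)(0.595)² = 2.266 kg·m².
I_blocks = 4·m·r² = 4(2.27)(0.501)² = 2.279 kg·m².
Total I = 4.545 kg·m².
τ = F r = (29.8)(0.595) = 17.73 N·m.
α = τ/I = 17.73/4.545 = 3.901 rad/s².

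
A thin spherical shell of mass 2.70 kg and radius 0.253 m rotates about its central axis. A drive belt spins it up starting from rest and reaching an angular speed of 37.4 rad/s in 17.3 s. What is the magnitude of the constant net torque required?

I = (2/3)MR² = (2/3)(2.70)(0.253)² = 0.1152 kg·m².
α = Δω/Δt = (37.4 − 0)/17.3 = 2.162 rad/s².
τ = Iα = (0.1152)(2.162) = 0.2491 N·m.

τ ≈ 0.249 N·m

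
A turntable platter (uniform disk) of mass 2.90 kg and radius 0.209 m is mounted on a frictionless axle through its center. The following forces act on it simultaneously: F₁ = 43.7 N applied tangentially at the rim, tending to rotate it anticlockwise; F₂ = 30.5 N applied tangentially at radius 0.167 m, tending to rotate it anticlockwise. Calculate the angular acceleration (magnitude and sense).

I = ½MR² = (1/2)(2.90)(0.209)² = 0.06334 kg·m².
Taking anticlockwise as positive: τ₁ = +(43.7)(0.209) = +9.133 N·m; τ₂ = +(30.5)(0.167) = +5.094 N·m.
Net torque τ = 14.23 N·m.
α = τ/I = 14.23/0.06334 = 224.6 rad/s².

α ≈ 225 rad/s², anticlockwise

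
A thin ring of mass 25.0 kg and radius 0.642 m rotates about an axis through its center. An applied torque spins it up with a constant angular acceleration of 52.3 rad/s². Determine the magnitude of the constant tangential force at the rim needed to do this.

I = MR² = (25.0)(0.642)² = 10.30 kg·m².
The required torque is τ = Iα = (10.30)(52.30) = 538.9 N·m.
A tangential force at the rim gives τ = FR, so F = τ/R = 538.9/0.642 = 839.4 N.

F ≈ 839 N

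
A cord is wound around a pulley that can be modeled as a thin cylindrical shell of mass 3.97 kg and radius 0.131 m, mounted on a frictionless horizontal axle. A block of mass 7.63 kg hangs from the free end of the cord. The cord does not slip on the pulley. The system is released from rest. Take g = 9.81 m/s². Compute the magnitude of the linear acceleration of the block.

I = MR² = (3.97)(0.131)² = 0.06813 kg·m².
Block: mg − T = ma. Pulley: TR = Iα. No-slip: a = αR, so T = (I/R²)a = 3.970·a.
Then mg = (m + 3.970)a, so a = (7.63)(9.81)/(7.63 + 3.970) = 6.453 m/s².

a ≈ 6.45 m/s²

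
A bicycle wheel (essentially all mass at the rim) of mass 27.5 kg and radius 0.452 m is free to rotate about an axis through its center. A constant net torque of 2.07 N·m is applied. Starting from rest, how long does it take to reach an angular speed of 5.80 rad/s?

t ≈ 15.7 s

I = MR² = (27.5)(0.452)² = 5.618 kg·m².
α = τ/I = 2.07/5.618 = 0.3684 rad/s².
ω = αt ⇒ t = ω/α = 5.80/0.3684 = 15.74 s.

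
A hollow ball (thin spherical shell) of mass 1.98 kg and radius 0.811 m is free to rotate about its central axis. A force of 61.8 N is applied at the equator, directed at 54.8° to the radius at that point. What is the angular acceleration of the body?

α ≈ 47.2 rad/s²

I = (2/3)MR² = (2/3)(1.98)(0.811)² = 0.8682 kg·m².
Only the tangential component produces torque: τ = F R sinθ = (61.8)(0.811) sin 54.8° = 40.96 N·m.
From τ = Iα: α = 40.96/0.8682 = 47.17 rad/s².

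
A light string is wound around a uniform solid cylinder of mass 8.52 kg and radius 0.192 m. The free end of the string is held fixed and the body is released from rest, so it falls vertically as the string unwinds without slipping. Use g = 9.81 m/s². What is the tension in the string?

T ≈ 27.9 N

Translation: Mg − T = Ma. Rotation about the center: TR = Iα with I = ½MR².
With a = αR: T = (I/R²)a = (1/2)M a, so Mg = (1 + 0.5000)Ma.
a = g/(1 + 0.5000) = 9.81/1.500 = 6.540 m/s².
T = 0.5000·M·a = (0.5000)(8.52)(6.540) = 27.86 N.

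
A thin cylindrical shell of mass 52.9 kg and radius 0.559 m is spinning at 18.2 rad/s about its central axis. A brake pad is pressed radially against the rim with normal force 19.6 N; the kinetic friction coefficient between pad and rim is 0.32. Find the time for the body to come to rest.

t ≈ 85.8 s

I = MR² = (52.9)(0.559)² = 16.53 kg·m².
Friction force f = μN = (0.32)(19.6) = 6.272 N at the rim; torque magnitude τ = fR = 3.506 N·m, opposing ω.
|α| = τ/I = 3.506/16.53 = 0.2121 rad/s² (deceleration).
0 = ω₀ − |α|t ⇒ t = ω₀/|α| = 18.2/0.2121 = 85.81 s.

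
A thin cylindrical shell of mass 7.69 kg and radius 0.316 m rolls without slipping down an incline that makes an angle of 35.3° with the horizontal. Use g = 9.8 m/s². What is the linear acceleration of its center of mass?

a ≈ 2.83 m/s²

Translation along the incline: Mg sinθ − f = Ma.
Rotation about the center: fR = Iα with I = MR². No-slip gives a = αR, so f = (I/R²)a = M a.
Substituting: Mg sinθ = (1 + 1.000)Ma, so a = g sinθ/(1 + 1.000) = (9.8) sin 35.3° / 2.000 = 2.832 m/s².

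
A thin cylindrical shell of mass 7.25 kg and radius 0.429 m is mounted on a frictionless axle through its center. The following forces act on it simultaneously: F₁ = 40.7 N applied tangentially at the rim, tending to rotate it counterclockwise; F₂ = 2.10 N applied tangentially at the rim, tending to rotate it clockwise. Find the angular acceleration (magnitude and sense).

α ≈ 12.4 rad/s², counterclockwise

I = MR² = (7.25)(0.429)² = 1.334 kg·m².
Taking counterclockwise as positive: τ₁ = +(40.7)(0.429) = +17.46 N·m; τ₂ = −(2.10)(0.429) = −0.9009 N·m.
Net torque τ = 16.56 N·m.
α = τ/I = 16.56/1.334 = 12.41 rad/s².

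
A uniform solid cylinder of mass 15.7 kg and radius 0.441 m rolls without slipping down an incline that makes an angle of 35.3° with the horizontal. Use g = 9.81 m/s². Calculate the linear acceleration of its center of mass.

Translation along the incline: Mg sinθ − f = Ma.
Rotation about the center: fR = Iα with I = ½MR². No-slip gives a = αR, so f = (I/R²)a = (1/2)M a.
Substituting: Mg sinθ = (1 + 0.5000)Ma, so a = g sinθ/(1 + 0.5000) = (9.81) sin 35.3° / 1.500 = 3.779 m/s².

a ≈ 3.78 m/s²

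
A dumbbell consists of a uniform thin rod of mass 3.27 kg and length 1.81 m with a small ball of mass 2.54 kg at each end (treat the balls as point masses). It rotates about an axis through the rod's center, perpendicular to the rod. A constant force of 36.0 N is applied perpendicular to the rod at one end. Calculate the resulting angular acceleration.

I_rod = (1/12)ML² = (1/12)(3.27)(1.81)² = 0.8927 kg·m².
I_balls = 2·m·(L/2)² = 2(2.54)(0.9050)² = 4.161 kg·m².
Total I = 5.053 kg·m².
τ = F·(L/2) = (36.0)(0.905) = 32.58 N·m.
α = τ/I = 32.58/5.053 = 6.447 rad/s².

α ≈ 6.45 rad/s²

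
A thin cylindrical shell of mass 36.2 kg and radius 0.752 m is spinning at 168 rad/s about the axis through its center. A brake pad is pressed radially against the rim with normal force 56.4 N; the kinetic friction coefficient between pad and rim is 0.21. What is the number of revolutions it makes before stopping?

≈ 5160 revolutions

I = MR² = (36.2)(0.752)² = 20.47 kg·m².
Friction force f = μN = (0.21)(56.4) = 11.84 N at the rim; torque magnitude τ = fR = 8.907 N·m, opposing ω.
|α| = τ/I = 8.907/20.47 = 0.4351 rad/s² (deceleration).
ω² = ω₀² − 2|α|θ with ω = 0 ⇒ θ = ω₀²/(2|α|) = 32440 rad = 5162 rev.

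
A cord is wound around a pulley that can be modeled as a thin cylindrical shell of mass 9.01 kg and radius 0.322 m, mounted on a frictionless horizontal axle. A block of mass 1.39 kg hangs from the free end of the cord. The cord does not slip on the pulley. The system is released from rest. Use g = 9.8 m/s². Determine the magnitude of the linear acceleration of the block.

I = MR² = (9.01)(0.322)² = 0.9342 kg·m².
Block: mg − T = ma. Pulley: TR = Iα. No-slip: a = αR, so T = (I/R²)a = 9.010·a.
Then mg = (m + 9.010)a, so a = (1.39)(9.8)/(1.39 + 9.010) = 1.310 m/s².

a ≈ 1.31 m/s²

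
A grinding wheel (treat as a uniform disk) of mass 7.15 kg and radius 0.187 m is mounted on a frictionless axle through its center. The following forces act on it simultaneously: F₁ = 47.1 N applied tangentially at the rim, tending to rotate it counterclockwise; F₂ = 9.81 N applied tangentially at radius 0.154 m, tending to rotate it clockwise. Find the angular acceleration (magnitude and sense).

I = ½MR² = (1/2)(7.15)(0.187)² = 0.1250 kg·m².
Taking counterclockwise as positive: τ₁ = +(47.1)(0.187) = +8.808 N·m; τ₂ = −(9.81)(0.154) = −1.511 N·m.
Net torque τ = 7.297 N·m.
α = τ/I = 7.297/0.1250 = 58.37 rad/s².

α ≈ 58.4 rad/s², counterclockwise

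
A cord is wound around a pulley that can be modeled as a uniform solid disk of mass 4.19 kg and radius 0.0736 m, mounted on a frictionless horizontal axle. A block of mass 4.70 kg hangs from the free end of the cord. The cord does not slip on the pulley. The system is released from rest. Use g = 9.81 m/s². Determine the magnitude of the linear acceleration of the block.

I = ½MR² = (1/2)(4.19)(0.0736)² = 0.01135 kg·m².
Block: mg − T = ma. Pulley: TR = Iα. No-slip: a = αR, so T = (I/R²)a = 2.095·a.
Then mg = (m + 2.095)a, so a = (4.70)(9.81)/(4.70 + 2.095) = 6.785 m/s².

a ≈ 6.79 m/s²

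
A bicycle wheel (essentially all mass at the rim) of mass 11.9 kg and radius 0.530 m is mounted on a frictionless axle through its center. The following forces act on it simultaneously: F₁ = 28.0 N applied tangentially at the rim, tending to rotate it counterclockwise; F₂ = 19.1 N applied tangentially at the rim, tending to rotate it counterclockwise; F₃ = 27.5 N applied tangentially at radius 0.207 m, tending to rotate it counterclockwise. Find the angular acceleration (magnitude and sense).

I = MR² = (11.9)(0.530)² = 3.343 kg·m².
Taking counterclockwise as positive: τ₁ = +(28.0)(0.530) = +14.84 N·m; τ₂ = +(19.1)(0.530) = +10.12 N·m; τ₃ = +(27.5)(0.207) = +5.692 N·m.
Net torque τ = 30.66 N·m.
α = τ/I = 30.66/3.343 = 9.171 rad/s².

α ≈ 9.17 rad/s², counterclockwise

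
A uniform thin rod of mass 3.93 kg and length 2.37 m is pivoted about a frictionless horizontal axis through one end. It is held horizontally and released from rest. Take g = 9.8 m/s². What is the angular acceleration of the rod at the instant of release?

α ≈ 6.20 rad/s²

About the pivot, I = (1/3)ML² = (1/3)(3.93)(2.37)² = 7.358 kg·m².
The weight acts at the center, a distance L/2 = 1.185 m from the pivot; τ = Mg(L/2) = 45.64 N·m.
α = τ/I = 45.64/7.358 = 6.203 rad/s².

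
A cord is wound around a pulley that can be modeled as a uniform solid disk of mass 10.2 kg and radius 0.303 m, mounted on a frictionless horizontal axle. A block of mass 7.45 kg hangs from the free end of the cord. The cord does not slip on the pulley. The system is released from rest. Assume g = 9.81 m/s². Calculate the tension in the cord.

I = ½MR² = (1/2)(10.2)(0.303)² = 0.4682 kg·m².
Block: mg − T = ma. Pulley: TR = Iα. No-slip: a = αR, so T = (I/R²)a = 5.100·a.
Then mg = (m + 5.100)a, so a = (7.45)(9.81)/(7.45 + 5.100) = 5.823 m/s².
T = 5.100·a = 29.70 N.

T ≈ 29.7 N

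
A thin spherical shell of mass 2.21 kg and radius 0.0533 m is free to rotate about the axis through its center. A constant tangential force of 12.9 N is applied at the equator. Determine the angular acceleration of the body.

α ≈ 164 rad/s²

I = (2/3)MR² = (2/3)(2.21)(0.0533)² = 0.004186 kg·m².
τ = F R = (12.9)(0.0533) = 0.6876 N·m.
Newton's second law for rotation, τ = Iα, gives α = τ/I = 0.6876/0.004186 = 164.3 rad/s².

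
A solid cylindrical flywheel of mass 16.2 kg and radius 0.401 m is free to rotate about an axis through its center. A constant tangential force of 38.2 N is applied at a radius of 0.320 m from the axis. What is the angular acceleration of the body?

α ≈ 9.39 rad/s²

I = ½MR² = (1/2)(16.2)(0.401)² = 1.302 kg·m².
τ = F·r = (38.2)(0.320) = 12.22 N·m.
Newton's second law for rotation, τ = Iα, gives α = τ/I = 12.22/1.302 = 9.385 rad/s².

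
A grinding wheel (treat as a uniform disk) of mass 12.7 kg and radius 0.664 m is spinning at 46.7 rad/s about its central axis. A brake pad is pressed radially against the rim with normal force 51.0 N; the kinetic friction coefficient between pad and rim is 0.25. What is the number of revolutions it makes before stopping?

≈ 57.4 revolutions

I = ½MR² = (1/2)(12.7)(0.664)² = 2.800 kg·m².
Friction force f = μN = (0.25)(51.0) = 12.75 N at the rim; torque magnitude τ = fR = 8.466 N·m, opposing ω.
|α| = τ/I = 8.466/2.800 = 3.024 rad/s² (deceleration).
ω² = ω₀² − 2|α|θ with ω = 0 ⇒ θ = ω₀²/(2|α|) = 360.6 rad = 57.39 rev.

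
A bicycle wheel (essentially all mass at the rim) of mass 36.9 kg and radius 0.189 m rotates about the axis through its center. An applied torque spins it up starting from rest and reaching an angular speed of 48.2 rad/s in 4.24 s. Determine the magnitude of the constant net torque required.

I = MR² = (36.9)(0.189)² = 1.318 kg·m².
α = Δω/Δt = (48.2 − 0)/4.24 = 11.37 rad/s².
τ = Iα = (1.318)(11.37) = 14.98 N·m.

τ ≈ 15.0 N·m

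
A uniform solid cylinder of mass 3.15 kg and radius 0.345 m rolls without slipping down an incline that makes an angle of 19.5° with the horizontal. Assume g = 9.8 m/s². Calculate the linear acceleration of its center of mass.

a ≈ 2.18 m/s²

Translation along the incline: Mg sinθ − f = Ma.
Rotation about the center: fR = Iα with I = ½MR². No-slip gives a = αR, so f = (I/R²)a = (1/2)M a.
Substituting: Mg sinθ = (1 + 0.5000)Ma, so a = g sinθ/(1 + 0.5000) = (9.8) sin 19.5° / 1.500 = 2.181 m/s².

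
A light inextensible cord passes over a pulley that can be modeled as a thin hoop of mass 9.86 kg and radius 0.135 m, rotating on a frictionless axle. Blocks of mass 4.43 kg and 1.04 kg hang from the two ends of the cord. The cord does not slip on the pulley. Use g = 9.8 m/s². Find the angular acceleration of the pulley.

α ≈ 16.1 rad/s²

I = MR² = (9.86)(0.135)² = 0.1797 kg·m².
Heavier block: m₁g − T₁ = m₁a. Lighter block: T₂ − m₂g = m₂a.
Pulley: (T₁ − T₂)R = Iα = I(a/R), so T₁ − T₂ = (I/R²)a = 1·M_p a = 9.860·a.
Adding the three: (m₁ − m₂)g = (m₁ + m₂ + 9.860)a, so a = (4.43 − 1.04)(9.8)/(4.43 + 1.04 + 9.860) = 2.167 m/s².
α = a/R = 2.167/0.135 = 16.05 rad/s².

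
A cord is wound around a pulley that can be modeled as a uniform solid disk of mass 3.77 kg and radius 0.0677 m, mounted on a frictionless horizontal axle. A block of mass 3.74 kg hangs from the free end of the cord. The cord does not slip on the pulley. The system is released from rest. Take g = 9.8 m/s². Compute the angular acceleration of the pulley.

α ≈ 96.2 rad/s²

I = ½MR² = (1/2)(3.77)(0.0677)² = 0.008640 kg·m².
Block: mg − T = ma. Pulley: TR = Iα. No-slip: a = αR, so T = (I/R²)a = 1.885·a.
Then mg = (m + 1.885)a, so a = (3.74)(9.8)/(3.74 + 1.885) = 6.516 m/s².
α = a/R = 6.516/0.0677 = 96.25 rad/s².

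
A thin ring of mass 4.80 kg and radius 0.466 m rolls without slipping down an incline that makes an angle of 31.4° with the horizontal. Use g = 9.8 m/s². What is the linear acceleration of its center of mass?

a ≈ 2.55 m/s²

Translation along the incline: Mg sinθ − f = Ma.
Rotation about the center: fR = Iα with I = MR². No-slip gives a = αR, so f = (I/R²)a = M a.
Substituting: Mg sinθ = (1 + 1.000)Ma, so a = g sinθ/(1 + 1.000) = (9.8) sin 31.4° / 2.000 = 2.553 m/s².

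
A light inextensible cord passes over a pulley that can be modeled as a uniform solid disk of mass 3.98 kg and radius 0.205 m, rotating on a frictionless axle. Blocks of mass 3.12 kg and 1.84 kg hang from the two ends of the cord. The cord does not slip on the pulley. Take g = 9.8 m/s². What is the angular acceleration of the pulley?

α ≈ 8.80 rad/s²

I = ½MR² = (1/2)(3.98)(0.205)² = 0.08363 kg·m².
Heavier block: m₁g − T₁ = m₁a. Lighter block: T₂ − m₂g = m₂a.
Pulley: (T₁ − T₂)R = Iα = I(a/R), so T₁ − T₂ = (I/R²)a = (1/2)M_p a = 1.990·a.
Adding the three: (m₁ − m₂)g = (m₁ + m₂ + 1.990)a, so a = (3.12 − 1.84)(9.8)/(3.12 + 1.84 + 1.990) = 1.805 m/s².
α = a/R = 1.805/0.205 = 8.804 rad/s².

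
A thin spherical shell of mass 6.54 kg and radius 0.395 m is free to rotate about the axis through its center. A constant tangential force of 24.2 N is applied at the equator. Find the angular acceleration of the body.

I = (2/3)MR² = (2/3)(6.54)(0.395)² = 0.6803 kg·m².
τ = F R = (24.2)(0.395) = 9.559 N·m.
From τ = Iα: α = 9.559/0.6803 = 14.05 rad/s².

α ≈ 14.1 rad/s²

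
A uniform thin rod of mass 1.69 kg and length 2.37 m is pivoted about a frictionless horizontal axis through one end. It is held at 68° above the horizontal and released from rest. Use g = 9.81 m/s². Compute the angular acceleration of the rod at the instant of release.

About the pivot, I = (1/3)ML² = (1/3)(1.69)(2.37)² = 3.164 kg·m².
The weight acts at the center, a distance L/2 = 1.185 m from the pivot; τ = Mg(L/2) cos 68° = 7.360 N·m.
α = τ/I = 7.360/3.164 = 2.326 rad/s².

α ≈ 2.33 rad/s²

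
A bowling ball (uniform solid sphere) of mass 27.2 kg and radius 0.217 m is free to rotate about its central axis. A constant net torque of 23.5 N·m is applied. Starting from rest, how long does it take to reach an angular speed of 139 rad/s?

I = (2/5)MR² = (2/5)(27.2)(0.217)² = 0.5123 kg·m².
α = τ/I = 23.5/0.5123 = 45.87 rad/s².
ω = αt ⇒ t = ω/α = 139/45.87 = 3.030 s.

t ≈ 3.03 s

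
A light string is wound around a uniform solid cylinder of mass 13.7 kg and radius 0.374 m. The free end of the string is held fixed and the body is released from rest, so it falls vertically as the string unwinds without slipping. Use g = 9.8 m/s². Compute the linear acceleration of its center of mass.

a ≈ 6.53 m/s²

Translation: Mg − T = Ma. Rotation about the center: TR = Iα with I = ½MR².
With a = αR: T = (I/R²)a = (1/2)M a, so Mg = (1 + 0.5000)Ma.
a = g/(1 + 0.5000) = 9.8/1.500 = 6.533 m/s².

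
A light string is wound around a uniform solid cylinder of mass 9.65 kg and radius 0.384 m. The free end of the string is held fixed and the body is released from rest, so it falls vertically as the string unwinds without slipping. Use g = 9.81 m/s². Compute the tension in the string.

T ≈ 31.6 N

Translation: Mg − T = Ma. Rotation about the center: TR = Iα with I = ½MR².
With a = αR: T = (I/R²)a = (1/2)M a, so Mg = (1 + 0.5000)Ma.
a = g/(1 + 0.5000) = 9.81/1.500 = 6.540 m/s².
T = 0.5000·M·a = (0.5000)(9.65)(6.540) = 31.56 N.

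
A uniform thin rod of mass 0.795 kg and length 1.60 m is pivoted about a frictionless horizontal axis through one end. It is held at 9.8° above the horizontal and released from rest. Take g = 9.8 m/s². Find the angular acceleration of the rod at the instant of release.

About the pivot, I = (1/3)ML² = (1/3)(0.795)(1.60)² = 0.6784 kg·m².
The weight acts at the center, a distance L/2 = 0.8000 m from the pivot; τ = Mg(L/2) cos 9.8° = 6.142 N·m.
α = τ/I = 6.142/0.6784 = 9.053 rad/s².

α ≈ 9.05 rad/s²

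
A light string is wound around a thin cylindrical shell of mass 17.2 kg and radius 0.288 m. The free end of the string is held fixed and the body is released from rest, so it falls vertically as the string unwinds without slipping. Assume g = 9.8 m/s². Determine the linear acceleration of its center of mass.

a ≈ 4.90 m/s²

Translation: Mg − T = Ma. Rotation about the center: TR = Iα with I = MR².
With a = αR: T = (I/R²)a = M a, so Mg = (1 + 1.000)Ma.
a = g/(1 + 1.000) = 9.8/2.000 = 4.900 m/s².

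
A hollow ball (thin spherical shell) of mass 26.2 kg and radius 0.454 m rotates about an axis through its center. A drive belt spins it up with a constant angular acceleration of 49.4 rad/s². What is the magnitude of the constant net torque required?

I = (2/3)MR² = (2/3)(26.2)(0.454)² = 3.600 kg·m².
τ = Iα = (3.600)(49.40) = 177.8 N·m.

τ ≈ 178 N·m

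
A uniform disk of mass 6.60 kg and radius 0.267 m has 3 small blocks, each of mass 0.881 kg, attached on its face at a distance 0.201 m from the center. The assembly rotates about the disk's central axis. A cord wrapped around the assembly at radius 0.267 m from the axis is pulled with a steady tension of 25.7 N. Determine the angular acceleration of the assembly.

α ≈ 20.1 rad/s²

I_disk = ½MR² = ½(6.60)(0.267)² = 0.2353 kg·m².
I_blocks = 3·m·r² = 3(0.881)(0.201)² = 0.1068 kg·m².
Total I = 0.3420 kg·m².
τ = F r = (25.7)(0.267) = 6.862 N·m.
α = τ/I = 6.862/0.3420 = 20.06 rad/s².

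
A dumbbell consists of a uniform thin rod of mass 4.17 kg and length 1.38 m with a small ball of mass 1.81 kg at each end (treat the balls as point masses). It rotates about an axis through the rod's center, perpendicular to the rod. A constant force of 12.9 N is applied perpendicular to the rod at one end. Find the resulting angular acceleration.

I_rod = (1/12)ML² = (1/12)(4.17)(1.38)² = 0.6618 kg·m².
I_balls = 2·m·(L/2)² = 2(1.81)(0.6900)² = 1.723 kg·m².
Total I = 2.385 kg·m².
τ = F·(L/2) = (12.9)(0.690) = 8.901 N·m.
α = τ/I = 8.901/2.385 = 3.732 rad/s².

α ≈ 3.73 rad/s²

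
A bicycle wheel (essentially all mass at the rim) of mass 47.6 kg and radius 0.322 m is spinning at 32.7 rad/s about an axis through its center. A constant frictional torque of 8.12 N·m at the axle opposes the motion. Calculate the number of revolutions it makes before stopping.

≈ 51.7 revolutions

I = MR² = (47.6)(0.322)² = 4.935 kg·m².
The net torque has magnitude 8.12 N·m, opposing ω.
|α| = τ/I = 8.120/4.935 = 1.645 rad/s² (deceleration).
ω² = ω₀² − 2|α|θ with ω = 0 ⇒ θ = ω₀²/(2|α|) = 325.0 rad = 51.72 rev.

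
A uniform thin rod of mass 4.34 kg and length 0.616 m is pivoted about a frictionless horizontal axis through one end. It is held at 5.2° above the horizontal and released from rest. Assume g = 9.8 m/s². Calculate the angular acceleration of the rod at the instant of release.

About the pivot, I = (1/3)ML² = (1/3)(4.34)(0.616)² = 0.5489 kg·m².
The weight acts at the center, a distance L/2 = 0.3080 m from the pivot; τ = Mg(L/2) cos 5.2° = 13.05 N·m.
α = τ/I = 13.05/0.5489 = 23.77 rad/s².

α ≈ 23.8 rad/s²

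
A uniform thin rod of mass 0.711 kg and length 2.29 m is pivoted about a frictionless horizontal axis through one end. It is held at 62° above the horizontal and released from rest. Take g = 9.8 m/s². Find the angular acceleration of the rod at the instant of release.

α ≈ 3.01 rad/s²

About the pivot, I = (1/3)ML² = (1/3)(0.711)(2.29)² = 1.243 kg·m².
The weight acts at the center, a distance L/2 = 1.145 m from the pivot; τ = Mg(L/2) cos 62° = 3.746 N·m.
α = τ/I = 3.746/1.243 = 3.014 rad/s².
(Equivalently α = (3g/(2L)) cos 62° = 3.014 rad/s².)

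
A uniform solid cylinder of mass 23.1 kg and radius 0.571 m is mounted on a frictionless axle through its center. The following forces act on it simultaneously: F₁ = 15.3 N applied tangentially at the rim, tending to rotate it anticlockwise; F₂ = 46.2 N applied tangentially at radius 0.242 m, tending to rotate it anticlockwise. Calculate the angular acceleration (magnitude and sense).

α ≈ 5.29 rad/s², anticlockwise

I = ½MR² = (1/2)(23.1)(0.571)² = 3.766 kg·m².
Taking anticlockwise as positive: τ₁ = +(15.3)(0.571) = +8.736 N·m; τ₂ = +(46.2)(0.242) = +11.18 N·m.
Net torque τ = 19.92 N·m.
α = τ/I = 19.92/3.766 = 5.289 rad/s².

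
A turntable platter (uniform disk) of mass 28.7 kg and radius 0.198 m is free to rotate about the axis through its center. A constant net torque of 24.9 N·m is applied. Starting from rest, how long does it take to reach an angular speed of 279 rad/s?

I = ½MR² = (1/2)(28.7)(0.198)² = 0.5626 kg·m².
α = τ/I = 24.9/0.5626 = 44.26 rad/s².
ω = αt ⇒ t = ω/α = 279/44.26 = 6.304 s.

t ≈ 6.30 s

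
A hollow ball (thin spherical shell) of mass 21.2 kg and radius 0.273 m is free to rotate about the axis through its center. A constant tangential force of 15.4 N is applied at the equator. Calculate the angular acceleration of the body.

I = (2/3)MR² = (2/3)(21.2)(0.273)² = 1.053 kg·m².
τ = F R = (15.4)(0.273) = 4.204 N·m.
From τ = Iα: α = 4.204/1.053 = 3.991 rad/s².

α ≈ 3.99 rad/s²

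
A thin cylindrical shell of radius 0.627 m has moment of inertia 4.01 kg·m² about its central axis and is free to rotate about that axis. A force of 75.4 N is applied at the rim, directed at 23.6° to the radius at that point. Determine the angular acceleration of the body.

α ≈ 4.72 rad/s²

Only the tangential component produces torque: τ = F R sinθ = (75.4)(0.627) sin 23.6° = 18.93 N·m.
Newton's second law for rotation, τ = Iα, gives α = τ/I = 18.93/4.010 = 4.720 rad/s².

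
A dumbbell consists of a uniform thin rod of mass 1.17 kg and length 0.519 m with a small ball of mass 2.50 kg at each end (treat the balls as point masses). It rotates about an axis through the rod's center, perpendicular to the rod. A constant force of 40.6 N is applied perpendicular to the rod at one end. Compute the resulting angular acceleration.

I_rod = (1/12)ML² = (1/12)(1.17)(0.519)² = 0.02626 kg·m².
I_balls = 2·m·(L/2)² = 2(2.50)(0.2595)² = 0.3367 kg·m².
Total I = 0.3630 kg·m².
τ = F·(L/2) = (40.6)(0.260) = 10.54 N·m.
α = τ/I = 10.54/0.3630 = 29.03 rad/s².

α ≈ 29.0 rad/s²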